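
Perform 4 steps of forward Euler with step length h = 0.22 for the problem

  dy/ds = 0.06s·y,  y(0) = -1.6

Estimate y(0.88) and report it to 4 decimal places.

-1.6280

Euler: y_{n+1} = y_n + h·f(s_n, y_n).
s=0.000000, y=-1.600000: f=0.000000 → y ← -1.600000 + 0.22·0.000000 = -1.600000
s=0.220000, y=-1.600000: f=-0.021120 → y ← -1.600000 + 0.22·(-0.021120) = -1.604646
s=0.440000, y=-1.604646: f=-0.042363 → y ← -1.604646 + 0.22·(-0.042363) = -1.613966
s=0.660000, y=-1.613966: f=-0.063913 → y ← -1.613966 + 0.22·(-0.063913) = -1.628027
y(0.88) ≈ -1.6280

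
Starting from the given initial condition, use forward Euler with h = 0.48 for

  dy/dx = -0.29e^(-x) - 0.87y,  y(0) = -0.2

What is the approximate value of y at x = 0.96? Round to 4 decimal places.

-0.2350

Euler: y_{n+1} = y_n + h·f(x_n, y_n).
x=0.000000, y=-0.200000: f=-0.116000 → y ← -0.200000 + 0.48·(-0.116000) = -0.255680
x=0.480000, y=-0.255680: f=0.042994 → y ← -0.255680 + 0.48·0.042994 = -0.235043
y(0.96) ≈ -0.2350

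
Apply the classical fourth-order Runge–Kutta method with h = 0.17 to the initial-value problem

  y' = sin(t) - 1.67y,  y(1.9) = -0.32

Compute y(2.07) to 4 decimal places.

RK4: k1 = f(t_n, y_n); k2 = f(t_n + h/2, y_n + (h/2)·k1); k3 = f(t_n + h/2, y_n + (h/2)·k2); k4 = f(t_n + h, y_n + h·k3); y_{n+1} = y_n + (h/6)·(k1 + 2k2 + 2k3 + k4).
t=1.900000, y=-0.320000:
  k1 = f(1.900000, -0.320000) = 1.480700
  k2 = f(1.985000, -0.194140) = 1.239652
  k3 = f(1.985000, -0.214630) = 1.273869
  k4 = f(2.070000, -0.103442) = 1.050713
  y ← -0.320000 + (0.17/6)·(k1 + 2k2 + 2k3 + k4) = -0.105844
y(2.07) ≈ -0.1058

-0.1058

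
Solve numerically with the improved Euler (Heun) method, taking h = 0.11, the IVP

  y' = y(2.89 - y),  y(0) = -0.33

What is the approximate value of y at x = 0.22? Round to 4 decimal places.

-0.6827

Heun: k1 = f(x_n, y_n); k2 = f(x_n + h, y_n + h·k1); y_{n+1} = y_n + (h/2)·(k1 + k2).
x=0.000000, y=-0.330000:
  k1 = f(0.000000, -0.330000) = -1.062600
  k2 = f(0.110000, -0.446886) = -1.491208
  y ← -0.330000 + (0.11/2)·(-1.062600 + (-1.491208)) = -0.470459
x=0.110000, y=-0.470459:
  k1 = f(0.110000, -0.470459) = -1.580960
  k2 = f(0.220000, -0.644365) = -2.277421
  y ← -0.470459 + (0.11/2)·(-1.580960 + (-2.277421)) = -0.682670
y(0.22) ≈ -0.6827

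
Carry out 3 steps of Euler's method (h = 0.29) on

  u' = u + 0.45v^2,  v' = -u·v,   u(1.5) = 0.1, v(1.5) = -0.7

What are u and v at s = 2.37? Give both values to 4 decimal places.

0.4526, -0.5841

Euler on (u,v): u_{n+1} = u_n + h·u', v_{n+1} = v_n + h·v'.
1.500000: (0.100000, -0.700000); f=(0.320500, 0.070000) → (0.192945, -0.679700)
1.790000: (0.192945, -0.679700); f=(0.400841, 0.131145) → (0.309189, -0.641668)
2.080000: (0.309189, -0.641668); f=(0.494471, 0.198397) → (0.452586, -0.584133)
(u(2.37), v(2.37)) ≈ (0.4526, -0.5841)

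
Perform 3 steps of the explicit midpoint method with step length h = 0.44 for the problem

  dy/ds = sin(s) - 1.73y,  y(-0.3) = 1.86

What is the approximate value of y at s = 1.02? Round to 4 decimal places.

Midpoint: k1 = f(s_n, y_n); k2 = f(s_n + h/2, y_n + (h/2)·k1); y_{n+1} = y_n + h·k2.
s=-0.300000, y=1.860000:
  k1 = f(-0.300000, 1.860000) = -3.513320
  k2 = f(-0.080000, 1.087070) = -1.960545
  y ← 1.860000 + 0.44·(-1.960545) = 0.997360
s=0.140000, y=0.997360:
  k1 = f(0.140000, 0.997360) = -1.585890
  k2 = f(0.360000, 0.648464) = -0.769569
  y ← 0.997360 + 0.44·(-0.769569) = 0.658750
s=0.580000, y=0.658750:
  k1 = f(0.580000, 0.658750) = -0.591613
  k2 = f(0.800000, 0.528595) = -0.197113
  y ← 0.658750 + 0.44·(-0.197113) = 0.572020
y(1.02) ≈ 0.5720

0.5720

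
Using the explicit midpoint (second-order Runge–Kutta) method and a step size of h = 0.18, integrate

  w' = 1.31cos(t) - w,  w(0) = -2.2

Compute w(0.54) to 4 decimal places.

Midpoint: k1 = f(t_n, w_n); k2 = f(t_n + h/2, w_n + (h/2)·k1); w_{n+1} = w_n + h·k2.
t=0.000000, w=-2.200000:
  k1 = f(0.000000, -2.200000) = 3.510000
  k2 = f(0.090000, -1.884100) = 3.188798
  w ← -2.200000 + 0.18·3.188798 = -1.626016
t=0.180000, w=-1.626016:
  k1 = f(0.180000, -1.626016) = 2.914852
  k2 = f(0.270000, -1.363680) = 2.626220
  w ← -1.626016 + 0.18·2.626220 = -1.153297
t=0.360000, w=-1.153297:
  k1 = f(0.360000, -1.153297) = 2.379322
  k2 = f(0.450000, -0.939158) = 2.118744
  w ← -1.153297 + 0.18·2.118744 = -0.771923
w(0.54) ≈ -0.7719

-0.7719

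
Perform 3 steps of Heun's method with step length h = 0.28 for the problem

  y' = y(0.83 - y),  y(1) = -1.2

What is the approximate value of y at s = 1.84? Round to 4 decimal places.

-61.6809

Heun: k1 = f(s_n, y_n); k2 = f(s_n + h, y_n + h·k1); y_{n+1} = y_n + (h/2)·(k1 + k2).
s=1.000000, y=-1.200000:
  k1 = f(1.000000, -1.200000) = -2.436000
  k2 = f(1.280000, -1.882080) = -5.104352
  y ← -1.200000 + (0.28/2)·(-2.436000 + (-5.104352)) = -2.255649
s=1.280000, y=-2.255649:
  k1 = f(1.280000, -2.255649) = -6.960142
  k2 = f(1.560000, -4.204489) = -21.167454
  y ← -2.255649 + (0.28/2)·(-6.960142 + (-21.167454)) = -6.193513
s=1.560000, y=-6.193513:
  k1 = f(1.560000, -6.193513) = -43.500215
  k2 = f(1.840000, -18.373573) = -352.838244
  y ← -6.193513 + (0.28/2)·(-43.500215 + (-352.838244)) = -61.680897
y(1.84) ≈ -61.6809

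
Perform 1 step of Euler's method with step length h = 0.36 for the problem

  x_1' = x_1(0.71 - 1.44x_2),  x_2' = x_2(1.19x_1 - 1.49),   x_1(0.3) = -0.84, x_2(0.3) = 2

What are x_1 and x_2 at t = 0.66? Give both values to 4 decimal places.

-0.1838, 0.2075

Euler on (x_1,x_2): x_1_{n+1} = x_1_n + h·x_1', x_2_{n+1} = x_2_n + h·x_2'.
0.300000: (-0.840000, 2.000000); f=(1.822800, -4.979200) → (-0.183792, 0.207488)
(x_1(0.66), x_2(0.66)) ≈ (-0.1838, 0.2075)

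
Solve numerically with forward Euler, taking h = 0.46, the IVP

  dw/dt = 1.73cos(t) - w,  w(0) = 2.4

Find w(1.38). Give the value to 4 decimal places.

1.4771

Euler: w_{n+1} = w_n + h·f(t_n, w_n).
t=0.000000, w=2.400000: f=-0.670000 → w ← 2.400000 + 0.46·(-0.670000) = 2.091800
t=0.460000, w=2.091800: f=-0.541629 → w ← 2.091800 + 0.46·(-0.541629) = 1.842651
t=0.920000, w=1.842651: f=-0.794582 → w ← 1.842651 + 0.46·(-0.794582) = 1.477143
w(1.38) ≈ 1.4771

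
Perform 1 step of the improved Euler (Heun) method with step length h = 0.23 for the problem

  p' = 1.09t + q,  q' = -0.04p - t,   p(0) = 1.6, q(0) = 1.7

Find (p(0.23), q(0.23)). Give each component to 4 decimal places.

2.0181, 1.6570

Heun on (p,q): k1 = f(t_n, state_n); k2 = f(t_n + h, state_n + h·k1); state_{n+1} = state_n + (h/2)·(k1 + k2).
0.000000: (1.600000, 1.700000)
  k1 = (1.700000, -0.064000)
  predictor → (1.991000, 1.685280)
  k2 = (1.935980, -0.309640)
  → (2.018138, 1.657031)
(p(0.23), q(0.23)) ≈ (2.0181, 1.6570)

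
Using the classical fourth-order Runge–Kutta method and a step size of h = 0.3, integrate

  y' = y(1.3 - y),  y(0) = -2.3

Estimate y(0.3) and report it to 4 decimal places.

-14.5830

RK4: k1 = f(t_n, y_n); k2 = f(t_n + h/2, y_n + (h/2)·k1); k3 = f(t_n + h/2, y_n + (h/2)·k2); k4 = f(t_n + h, y_n + h·k3); y_{n+1} = y_n + (h/6)·(k1 + 2k2 + 2k3 + k4).
t=0.000000, y=-2.300000:
  k1 = f(0.000000, -2.300000) = -8.280000
  k2 = f(0.150000, -3.542000) = -17.150364
  k3 = f(0.150000, -4.872555) = -30.076109
  k4 = f(0.300000, -11.322833) = -142.926225
  y ← -2.300000 + (0.3/6)·(k1 + 2k2 + 2k3 + k4) = -14.582959
y(0.3) ≈ -14.5830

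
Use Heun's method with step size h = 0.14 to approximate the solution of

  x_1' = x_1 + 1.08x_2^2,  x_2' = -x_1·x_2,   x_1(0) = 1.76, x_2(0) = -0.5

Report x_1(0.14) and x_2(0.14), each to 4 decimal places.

Heun on (x_1,x_2): k1 = f(x_n, state_n); k2 = f(x_n + h, state_n + h·k1); state_{n+1} = state_n + (h/2)·(k1 + k2).
0.000000: (1.760000, -0.500000)
  k1 = (2.030000, 0.880000)
  predictor → (2.044200, -0.376800)
  k2 = (2.197536, 0.770255)
  → (2.055928, -0.384482)
(x_1(0.14), x_2(0.14)) ≈ (2.0559, -0.3845)

2.0559, -0.3845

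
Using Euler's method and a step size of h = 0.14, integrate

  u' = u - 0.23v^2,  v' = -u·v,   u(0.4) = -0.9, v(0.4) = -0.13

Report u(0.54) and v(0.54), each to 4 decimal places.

-1.0265, -0.1464

Euler on (u,v): u_{n+1} = u_n + h·u', v_{n+1} = v_n + h·v'.
0.400000: (-0.900000, -0.130000); f=(-0.903887, -0.117000) → (-1.026544, -0.146380)
(u(0.54), v(0.54)) ≈ (-1.0265, -0.1464)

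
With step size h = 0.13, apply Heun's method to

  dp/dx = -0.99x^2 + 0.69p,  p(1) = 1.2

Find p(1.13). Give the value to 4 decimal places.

Heun: k1 = f(x_n, p_n); k2 = f(x_n + h, p_n + h·k1); p_{n+1} = p_n + (h/2)·(k1 + k2).
x=1.000000, p=1.200000:
  k1 = f(1.000000, 1.200000) = -0.162000
  k2 = f(1.130000, 1.178940) = -0.450662
  p ← 1.200000 + (0.13/2)·(-0.162000 + (-0.450662)) = 1.160177
p(1.13) ≈ 1.1602

1.1602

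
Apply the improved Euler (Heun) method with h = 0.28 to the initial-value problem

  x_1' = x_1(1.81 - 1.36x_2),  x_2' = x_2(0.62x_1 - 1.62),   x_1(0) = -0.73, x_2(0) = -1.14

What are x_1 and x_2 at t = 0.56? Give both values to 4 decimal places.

Heun on (x_1,x_2): k1 = f(t_n, state_n); k2 = f(t_n + h, state_n + h·k1); state_{n+1} = state_n + (h/2)·(k1 + k2).
0.000000: (-0.730000, -1.140000)
  k1 = (-2.453092, 2.362764)
  predictor → (-1.416866, -0.478426)
  k2 = (-3.486424, 1.195327)
  → (-1.561532, -0.641867)
0.280000: (-1.561532, -0.641867)
  k1 = (-4.189497, 1.661249)
  predictor → (-2.734591, -0.176718)
  k2 = (-5.606831, 0.585898)
  → (-2.933018, -0.327267)
(x_1(0.56), x_2(0.56)) ≈ (-2.9330, -0.3273)

-2.9330, -0.3273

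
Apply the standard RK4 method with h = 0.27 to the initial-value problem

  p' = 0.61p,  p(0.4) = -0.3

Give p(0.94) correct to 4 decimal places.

RK4: k1 = f(s_n, p_n); k2 = f(s_n + h/2, p_n + (h/2)·k1); k3 = f(s_n + h/2, p_n + (h/2)·k2); k4 = f(s_n + h, p_n + h·k3); p_{n+1} = p_n + (h/6)·(k1 + 2k2 + 2k3 + k4).
s=0.400000, p=-0.300000:
  k1 = f(0.400000, -0.300000) = -0.183000
  k2 = f(0.535000, -0.324705) = -0.198070
  k3 = f(0.535000, -0.326739) = -0.199311
  k4 = f(0.670000, -0.353814) = -0.215827
  p ← -0.300000 + (0.27/6)·(k1 + 2k2 + 2k3 + k4) = -0.353711
s=0.670000, p=-0.353711:
  k1 = f(0.670000, -0.353711) = -0.215764
  k2 = f(0.805000, -0.382840) = -0.233532
  k3 = f(0.805000, -0.385238) = -0.234995
  k4 = f(0.940000, -0.417160) = -0.254468
  p ← -0.353711 + (0.27/6)·(k1 + 2k2 + 2k3 + k4) = -0.417039
p(0.94) ≈ -0.4170

-0.4170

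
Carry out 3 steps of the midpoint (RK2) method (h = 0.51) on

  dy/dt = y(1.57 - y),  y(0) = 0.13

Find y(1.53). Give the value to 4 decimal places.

0.7677

Midpoint: k1 = f(t_n, y_n); k2 = f(t_n + h/2, y_n + (h/2)·k1); y_{n+1} = y_n + h·k2.
t=0.000000, y=0.130000:
  k1 = f(0.000000, 0.130000) = 0.187200
  k2 = f(0.255000, 0.177736) = 0.247455
  y ← 0.130000 + 0.51·0.247455 = 0.256202
t=0.510000, y=0.256202:
  k1 = f(0.510000, 0.256202) = 0.336598
  k2 = f(0.765000, 0.342035) = 0.420007
  y ← 0.256202 + 0.51·0.420007 = 0.470406
t=1.020000, y=0.470406:
  k1 = f(1.020000, 0.470406) = 0.517255
  k2 = f(1.275000, 0.602306) = 0.582848
  y ← 0.470406 + 0.51·0.582848 = 0.767658
y(1.53) ≈ 0.7677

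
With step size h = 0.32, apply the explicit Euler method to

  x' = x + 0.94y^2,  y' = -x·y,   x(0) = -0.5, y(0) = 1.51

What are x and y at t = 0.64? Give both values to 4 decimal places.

Euler on (x,y): x_{n+1} = x_n + h·x', y_{n+1} = y_n + h·y'.
0.000000: (-0.500000, 1.510000); f=(1.643294, 0.755000) → (0.025854, 1.751600)
0.320000: (0.025854, 1.751600); f=(2.909870, -0.045286) → (0.957013, 1.737108)
(x(0.64), y(0.64)) ≈ (0.9570, 1.7371)

0.9570, 1.7371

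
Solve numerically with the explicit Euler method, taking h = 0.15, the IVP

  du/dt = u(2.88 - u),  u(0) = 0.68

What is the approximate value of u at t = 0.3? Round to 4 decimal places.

Euler: u_{n+1} = u_n + h·f(t_n, u_n).
t=0.000000, u=0.680000: f=1.496000 → u ← 0.680000 + 0.15·1.496000 = 0.904400
t=0.150000, u=0.904400: f=1.786733 → u ← 0.904400 + 0.15·1.786733 = 1.172410
u(0.3) ≈ 1.1724

1.1724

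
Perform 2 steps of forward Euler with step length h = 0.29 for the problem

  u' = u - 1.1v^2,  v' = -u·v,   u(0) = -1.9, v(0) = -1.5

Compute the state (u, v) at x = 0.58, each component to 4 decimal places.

-5.8143, -4.4644

Euler on (u,v): u_{n+1} = u_n + h·u', v_{n+1} = v_n + h·v'.
0.000000: (-1.900000, -1.500000); f=(-4.375000, -2.850000) → (-3.168750, -2.326500)
0.290000: (-3.168750, -2.326500); f=(-9.122612, -7.372097) → (-5.814308, -4.464408)
(u(0.58), v(0.58)) ≈ (-5.8143, -4.4644)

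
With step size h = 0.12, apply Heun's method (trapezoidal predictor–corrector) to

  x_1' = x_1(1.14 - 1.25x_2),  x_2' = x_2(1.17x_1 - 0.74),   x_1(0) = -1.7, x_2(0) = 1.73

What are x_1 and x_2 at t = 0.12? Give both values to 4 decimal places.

-1.5676, 1.2733

Heun on (x_1,x_2): k1 = f(t_n, state_n); k2 = f(t_n + h, state_n + h·k1); state_{n+1} = state_n + (h/2)·(k1 + k2).
0.000000: (-1.700000, 1.730000)
  k1 = (1.738250, -4.721170)
  predictor → (-1.491410, 1.163460)
  k2 = (0.468787, -2.891139)
  → (-1.567578, 1.273261)
(x_1(0.12), x_2(0.12)) ≈ (-1.5676, 1.2733)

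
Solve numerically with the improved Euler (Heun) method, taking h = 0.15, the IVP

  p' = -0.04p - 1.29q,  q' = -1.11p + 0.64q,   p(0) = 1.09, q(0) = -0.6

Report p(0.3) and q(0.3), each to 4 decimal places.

Heun on (p,q): k1 = f(t_n, state_n); k2 = f(t_n + h, state_n + h·k1); state_{n+1} = state_n + (h/2)·(k1 + k2).
0.000000: (1.090000, -0.600000)
  k1 = (0.730400, -1.593900)
  predictor → (1.199560, -0.839085)
  k2 = (1.034437, -1.868526)
  → (1.222363, -0.859682)
0.150000: (1.222363, -0.859682)
  k1 = (1.060095, -1.907019)
  predictor → (1.381377, -1.145735)
  k2 = (1.422743, -2.266599)
  → (1.408576, -1.172703)
(p(0.3), q(0.3)) ≈ (1.4086, -1.1727)

1.4086, -1.1727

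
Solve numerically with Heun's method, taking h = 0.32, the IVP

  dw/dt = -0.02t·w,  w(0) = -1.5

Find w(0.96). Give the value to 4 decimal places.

Heun: k1 = f(t_n, w_n); k2 = f(t_n + h, w_n + h·k1); w_{n+1} = w_n + (h/2)·(k1 + k2).
t=0.000000, w=-1.500000:
  k1 = f(0.000000, -1.500000) = 0.000000
  k2 = f(0.320000, -1.500000) = 0.009600
  w ← -1.500000 + (0.32/2)·(0.000000 + 0.009600) = -1.498464
t=0.320000, w=-1.498464:
  k1 = f(0.320000, -1.498464) = 0.009590
  k2 = f(0.640000, -1.495395) = 0.019141
  w ← -1.498464 + (0.32/2)·(0.009590 + 0.019141) = -1.493867
t=0.640000, w=-1.493867:
  k1 = f(0.640000, -1.493867) = 0.019121
  k2 = f(0.960000, -1.487748) = 0.028565
  w ← -1.493867 + (0.32/2)·(0.019121 + 0.028565) = -1.486237
w(0.96) ≈ -1.4862

-1.4862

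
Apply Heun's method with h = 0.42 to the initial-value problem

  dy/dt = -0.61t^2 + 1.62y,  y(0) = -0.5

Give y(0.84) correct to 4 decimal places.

-1.9992

Heun: k1 = f(t_n, y_n); k2 = f(t_n + h, y_n + h·k1); y_{n+1} = y_n + (h/2)·(k1 + k2).
t=0.000000, y=-0.500000:
  k1 = f(0.000000, -0.500000) = -0.810000
  k2 = f(0.420000, -0.840200) = -1.468728
  y ← -0.500000 + (0.42/2)·(-0.810000 + (-1.468728)) = -0.978533
t=0.420000, y=-0.978533:
  k1 = f(0.420000, -0.978533) = -1.692827
  k2 = f(0.840000, -1.689520) = -3.167439
  y ← -0.978533 + (0.42/2)·(-1.692827 + (-3.167439)) = -1.999189
y(0.84) ≈ -1.9992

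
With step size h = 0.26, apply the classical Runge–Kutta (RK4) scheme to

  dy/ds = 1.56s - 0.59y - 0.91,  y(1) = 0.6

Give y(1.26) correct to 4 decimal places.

RK4: k1 = f(s_n, y_n); k2 = f(s_n + h/2, y_n + (h/2)·k1); k3 = f(s_n + h/2, y_n + (h/2)·k2); k4 = f(s_n + h, y_n + h·k3); y_{n+1} = y_n + (h/6)·(k1 + 2k2 + 2k3 + k4).
s=1.000000, y=0.600000:
  k1 = f(1.000000, 0.600000) = 0.296000
  k2 = f(1.130000, 0.638480) = 0.476097
  k3 = f(1.130000, 0.661893) = 0.462283
  k4 = f(1.260000, 0.720194) = 0.630686
  y ← 0.600000 + (0.26/6)·(k1 + 2k2 + 2k3 + k4) = 0.721483
y(1.26) ≈ 0.7215

0.7215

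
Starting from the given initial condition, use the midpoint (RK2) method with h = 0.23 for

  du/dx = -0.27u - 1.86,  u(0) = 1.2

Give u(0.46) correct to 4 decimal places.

0.2558

Midpoint: k1 = f(x_n, u_n); k2 = f(x_n + h/2, u_n + (h/2)·k1); u_{n+1} = u_n + h·k2.
x=0.000000, u=1.200000:
  k1 = f(0.000000, 1.200000) = -2.184000
  k2 = f(0.115000, 0.948840) = -2.116187
  u ← 1.200000 + 0.23·(-2.116187) = 0.713277
x=0.230000, u=0.713277:
  k1 = f(0.230000, 0.713277) = -2.052585
  k2 = f(0.345000, 0.477230) = -1.988852
  u ← 0.713277 + 0.23·(-1.988852) = 0.255841
u(0.46) ≈ 0.2558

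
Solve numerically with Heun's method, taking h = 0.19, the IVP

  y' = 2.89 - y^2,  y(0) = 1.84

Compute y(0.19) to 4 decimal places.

1.7779

Heun: k1 = f(x_n, y_n); k2 = f(x_n + h, y_n + h·k1); y_{n+1} = y_n + (h/2)·(k1 + k2).
x=0.000000, y=1.840000:
  k1 = f(0.000000, 1.840000) = -0.495600
  k2 = f(0.190000, 1.745836) = -0.157943
  y ← 1.840000 + (0.19/2)·(-0.495600 + (-0.157943)) = 1.777913
y(0.19) ≈ 1.7779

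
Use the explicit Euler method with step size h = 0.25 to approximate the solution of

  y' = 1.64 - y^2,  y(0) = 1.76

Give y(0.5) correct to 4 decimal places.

1.3187

Euler: y_{n+1} = y_n + h·f(t_n, y_n).
t=0.000000, y=1.760000: f=-1.457600 → y ← 1.760000 + 0.25·(-1.457600) = 1.395600
t=0.250000, y=1.395600: f=-0.307699 → y ← 1.395600 + 0.25·(-0.307699) = 1.318675
y(0.5) ≈ 1.3187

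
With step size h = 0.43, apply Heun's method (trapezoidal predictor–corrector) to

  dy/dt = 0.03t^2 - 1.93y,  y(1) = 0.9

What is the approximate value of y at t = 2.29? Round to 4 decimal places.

Heun: k1 = f(t_n, y_n); k2 = f(t_n + h, y_n + h·k1); y_{n+1} = y_n + (h/2)·(k1 + k2).
t=1.000000, y=0.900000:
  k1 = f(1.000000, 0.900000) = -1.707000
  k2 = f(1.430000, 0.165990) = -0.259014
  y ← 0.900000 + (0.43/2)·(-1.707000 + (-0.259014)) = 0.477307
t=1.430000, y=0.477307:
  k1 = f(1.430000, 0.477307) = -0.859856
  k2 = f(1.860000, 0.107569) = -0.103820
  y ← 0.477307 + (0.43/2)·(-0.859856 + (-0.103820)) = 0.270117
t=1.860000, y=0.270117:
  k1 = f(1.860000, 0.270117) = -0.417537
  k2 = f(2.290000, 0.090576) = -0.017488
  y ← 0.270117 + (0.43/2)·(-0.417537 + (-0.017488)) = 0.176586
y(2.29) ≈ 0.1766

0.1766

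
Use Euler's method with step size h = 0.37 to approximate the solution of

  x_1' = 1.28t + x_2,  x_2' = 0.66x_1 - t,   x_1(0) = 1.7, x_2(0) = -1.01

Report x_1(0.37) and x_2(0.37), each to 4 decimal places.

1.3263, -0.5949

Euler on (x_1,x_2): x_1_{n+1} = x_1_n + h·x_1', x_2_{n+1} = x_2_n + h·x_2'.
0.000000: (1.700000, -1.010000); f=(-1.010000, 1.122000) → (1.326300, -0.594860)
(x_1(0.37), x_2(0.37)) ≈ (1.3263, -0.5949)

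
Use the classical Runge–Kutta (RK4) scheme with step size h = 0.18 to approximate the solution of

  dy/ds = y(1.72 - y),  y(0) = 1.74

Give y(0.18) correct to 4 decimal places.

1.7346

RK4: k1 = f(s_n, y_n); k2 = f(s_n + h/2, y_n + (h/2)·k1); k3 = f(s_n + h/2, y_n + (h/2)·k2); k4 = f(s_n + h, y_n + h·k3); y_{n+1} = y_n + (h/6)·(k1 + 2k2 + 2k3 + k4).
s=0.000000, y=1.740000:
  k1 = f(0.000000, 1.740000) = -0.034800
  k2 = f(0.090000, 1.736868) = -0.029297
  k3 = f(0.090000, 1.737363) = -0.030166
  k4 = f(0.180000, 1.734570) = -0.025273
  y ← 1.740000 + (0.18/6)·(k1 + 2k2 + 2k3 + k4) = 1.734630
y(0.18) ≈ 1.7346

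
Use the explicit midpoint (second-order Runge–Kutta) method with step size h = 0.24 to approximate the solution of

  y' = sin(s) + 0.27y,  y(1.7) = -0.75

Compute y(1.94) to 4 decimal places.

-0.5599

Midpoint: k1 = f(s_n, y_n); k2 = f(s_n + h/2, y_n + (h/2)·k1); y_{n+1} = y_n + h·k2.
s=1.700000, y=-0.750000:
  k1 = f(1.700000, -0.750000) = 0.789165
  k2 = f(1.820000, -0.655300) = 0.792178
  y ← -0.750000 + 0.24·0.792178 = -0.559877
y(1.94) ≈ -0.5599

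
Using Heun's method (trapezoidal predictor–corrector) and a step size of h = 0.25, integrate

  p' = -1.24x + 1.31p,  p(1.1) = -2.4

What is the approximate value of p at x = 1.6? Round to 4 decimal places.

Heun: k1 = f(x_n, p_n); k2 = f(x_n + h, p_n + h·k1); p_{n+1} = p_n + (h/2)·(k1 + k2).
x=1.100000, p=-2.400000:
  k1 = f(1.100000, -2.400000) = -4.508000
  k2 = f(1.350000, -3.527000) = -6.294370
  p ← -2.400000 + (0.25/2)·(-4.508000 + (-6.294370)) = -3.750296
x=1.350000, p=-3.750296:
  k1 = f(1.350000, -3.750296) = -6.586888
  k2 = f(1.600000, -5.397018) = -9.054094
  p ← -3.750296 + (0.25/2)·(-6.586888 + (-9.054094)) = -5.705419
p(1.6) ≈ -5.7054

-5.7054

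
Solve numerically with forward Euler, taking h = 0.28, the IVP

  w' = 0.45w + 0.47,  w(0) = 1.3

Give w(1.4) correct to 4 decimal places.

3.1991

Euler: w_{n+1} = w_n + h·f(s_n, w_n).
s=0.000000, w=1.300000: f=1.055000 → w ← 1.300000 + 0.28·1.055000 = 1.595400
s=0.280000, w=1.595400: f=1.187930 → w ← 1.595400 + 0.28·1.187930 = 1.928020
s=0.560000, w=1.928020: f=1.337609 → w ← 1.928020 + 0.28·1.337609 = 2.302551
s=0.840000, w=2.302551: f=1.506148 → w ← 2.302551 + 0.28·1.506148 = 2.724272
s=1.120000, w=2.724272: f=1.695923 → w ← 2.724272 + 0.28·1.695923 = 3.199131
w(1.4) ≈ 3.1991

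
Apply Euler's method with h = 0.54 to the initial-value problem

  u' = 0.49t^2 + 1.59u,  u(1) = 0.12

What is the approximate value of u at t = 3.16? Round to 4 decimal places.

9.2425

Euler: u_{n+1} = u_n + h·f(t_n, u_n).
t=1.000000, u=0.120000: f=0.680800 → u ← 0.120000 + 0.54·0.680800 = 0.487632
t=1.540000, u=0.487632: f=1.937419 → u ← 0.487632 + 0.54·1.937419 = 1.533838
t=2.080000, u=1.533838: f=4.558739 → u ← 1.533838 + 0.54·4.558739 = 3.995557
t=2.620000, u=3.995557: f=9.716492 → u ← 3.995557 + 0.54·9.716492 = 9.242463
u(3.16) ≈ 9.2425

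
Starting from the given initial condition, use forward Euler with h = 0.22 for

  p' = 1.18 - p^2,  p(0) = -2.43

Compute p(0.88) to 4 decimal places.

Euler: p_{n+1} = p_n + h·f(t_n, p_n).
t=0.000000, p=-2.430000: f=-4.724900 → p ← -2.430000 + 0.22·(-4.724900) = -3.469478
t=0.220000, p=-3.469478: f=-10.857278 → p ← -3.469478 + 0.22·(-10.857278) = -5.858079
t=0.440000, p=-5.858079: f=-33.137090 → p ← -5.858079 + 0.22·(-33.137090) = -13.148239
t=0.660000, p=-13.148239: f=-171.696188 → p ← -13.148239 + 0.22·(-171.696188) = -50.921400
p(0.88) ≈ -50.9214

-50.9214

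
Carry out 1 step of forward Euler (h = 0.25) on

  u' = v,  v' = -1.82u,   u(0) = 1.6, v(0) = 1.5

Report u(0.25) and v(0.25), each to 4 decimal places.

Euler on (u,v): u_{n+1} = u_n + h·u', v_{n+1} = v_n + h·v'.
0.000000: (1.600000, 1.500000); f=(1.500000, -2.912000) → (1.975000, 0.772000)
(u(0.25), v(0.25)) ≈ (1.9750, 0.7720)

1.9750, 0.7720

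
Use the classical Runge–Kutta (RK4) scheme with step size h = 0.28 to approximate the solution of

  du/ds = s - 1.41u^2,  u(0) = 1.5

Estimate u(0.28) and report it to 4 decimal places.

0.9721

RK4: k1 = f(s_n, u_n); k2 = f(s_n + h/2, u_n + (h/2)·k1); k3 = f(s_n + h/2, u_n + (h/2)·k2); k4 = f(s_n + h, u_n + h·k3); u_{n+1} = u_n + (h/6)·(k1 + 2k2 + 2k3 + k4).
s=0.000000, u=1.500000:
  k1 = f(0.000000, 1.500000) = -3.172500
  k2 = f(0.140000, 1.055850) = -1.431895
  k3 = f(0.140000, 1.299535) = -2.241194
  k4 = f(0.280000, 0.872466) = -0.793287
  u ← 1.500000 + (0.28/6)·(k1 + 2k2 + 2k3 + k4) = 0.972108
u(0.28) ≈ 0.9721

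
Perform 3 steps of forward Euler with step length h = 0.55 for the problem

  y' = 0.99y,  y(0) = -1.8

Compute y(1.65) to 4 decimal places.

-6.6319

Euler: y_{n+1} = y_n + h·f(x_n, y_n).
x=0.000000, y=-1.800000: f=-1.782000 → y ← -1.800000 + 0.55·(-1.782000) = -2.780100
x=0.550000, y=-2.780100: f=-2.752299 → y ← -2.780100 + 0.55·(-2.752299) = -4.293864
x=1.100000, y=-4.293864: f=-4.250926 → y ← -4.293864 + 0.55·(-4.250926) = -6.631874
y(1.65) ≈ -6.6319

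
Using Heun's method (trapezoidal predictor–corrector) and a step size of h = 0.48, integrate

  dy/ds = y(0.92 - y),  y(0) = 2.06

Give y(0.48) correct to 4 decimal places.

Heun: k1 = f(s_n, y_n); k2 = f(s_n + h, y_n + h·k1); y_{n+1} = y_n + (h/2)·(k1 + k2).
s=0.000000, y=2.060000:
  k1 = f(0.000000, 2.060000) = -2.348400
  k2 = f(0.480000, 0.932768) = -0.011910
  y ← 2.060000 + (0.48/2)·(-2.348400 + (-0.011910)) = 1.493526
y(0.48) ≈ 1.4935

1.4935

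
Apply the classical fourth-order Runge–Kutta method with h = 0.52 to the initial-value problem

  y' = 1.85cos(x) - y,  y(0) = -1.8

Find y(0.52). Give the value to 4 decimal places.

RK4: k1 = f(x_n, y_n); k2 = f(x_n + h/2, y_n + (h/2)·k1); k3 = f(x_n + h/2, y_n + (h/2)·k2); k4 = f(x_n + h, y_n + h·k3); y_{n+1} = y_n + (h/6)·(k1 + 2k2 + 2k3 + k4).
x=0.000000, y=-1.800000:
  k1 = f(0.000000, -1.800000) = 3.650000
  k2 = f(0.260000, -0.851000) = 2.638821
  k3 = f(0.260000, -1.113906) = 2.901728
  k4 = f(0.520000, -0.291102) = 1.896567
  y ← -1.800000 + (0.52/6)·(k1 + 2k2 + 2k3 + k4) = -0.358936
y(0.52) ≈ -0.3589

-0.3589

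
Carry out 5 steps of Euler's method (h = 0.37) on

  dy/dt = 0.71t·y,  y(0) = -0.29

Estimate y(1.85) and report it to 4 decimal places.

Euler: y_{n+1} = y_n + h·f(t_n, y_n).
t=0.000000, y=-0.290000: f=0.000000 → y ← -0.290000 + 0.37·0.000000 = -0.290000
t=0.370000, y=-0.290000: f=-0.076183 → y ← -0.290000 + 0.37·(-0.076183) = -0.318188
t=0.740000, y=-0.318188: f=-0.167176 → y ← -0.318188 + 0.37·(-0.167176) = -0.380043
t=1.110000, y=-0.380043: f=-0.299512 → y ← -0.380043 + 0.37·(-0.299512) = -0.490862
t=1.480000, y=-0.490862: f=-0.515798 → y ← -0.490862 + 0.37·(-0.515798) = -0.681707
y(1.85) ≈ -0.6817

-0.6817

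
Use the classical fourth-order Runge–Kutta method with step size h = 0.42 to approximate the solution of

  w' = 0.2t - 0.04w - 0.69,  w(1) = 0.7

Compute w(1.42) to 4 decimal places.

RK4: k1 = f(t_n, w_n); k2 = f(t_n + h/2, w_n + (h/2)·k1); k3 = f(t_n + h/2, w_n + (h/2)·k2); k4 = f(t_n + h, w_n + h·k3); w_{n+1} = w_n + (h/6)·(k1 + 2k2 + 2k3 + k4).
t=1.000000, w=0.700000:
  k1 = f(1.000000, 0.700000) = -0.518000
  k2 = f(1.210000, 0.591220) = -0.471649
  k3 = f(1.210000, 0.600954) = -0.472038
  k4 = f(1.420000, 0.501744) = -0.426070
  w ← 0.700000 + (0.42/6)·(k1 + 2k2 + 2k3 + k4) = 0.501799
w(1.42) ≈ 0.5018

0.5018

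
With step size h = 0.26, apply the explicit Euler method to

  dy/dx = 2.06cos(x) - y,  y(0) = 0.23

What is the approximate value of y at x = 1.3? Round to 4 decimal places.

Euler: y_{n+1} = y_n + h·f(x_n, y_n).
x=0.000000, y=0.230000: f=1.830000 → y ← 0.230000 + 0.26·1.830000 = 0.705800
x=0.260000, y=0.705800: f=1.284963 → y ← 0.705800 + 0.26·1.284963 = 1.039890
x=0.520000, y=1.039890: f=0.747817 → y ← 1.039890 + 0.26·0.747817 = 1.234323
x=0.780000, y=1.234323: f=0.230159 → y ← 1.234323 + 0.26·0.230159 = 1.294164
x=1.040000, y=1.294164: f=-0.251351 → y ← 1.294164 + 0.26·(-0.251351) = 1.228813
y(1.3) ≈ 1.2288

1.2288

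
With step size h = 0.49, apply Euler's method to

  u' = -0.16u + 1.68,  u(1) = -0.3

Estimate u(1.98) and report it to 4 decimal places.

1.3271

Euler: u_{n+1} = u_n + h·f(s_n, u_n).
s=1.000000, u=-0.300000: f=1.728000 → u ← -0.300000 + 0.49·1.728000 = 0.546720
s=1.490000, u=0.546720: f=1.592525 → u ← 0.546720 + 0.49·1.592525 = 1.327057
u(1.98) ≈ 1.3271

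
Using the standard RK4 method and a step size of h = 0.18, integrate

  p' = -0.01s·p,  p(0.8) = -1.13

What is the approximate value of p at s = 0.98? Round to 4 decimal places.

-1.1282

RK4: k1 = f(s_n, p_n); k2 = f(s_n + h/2, p_n + (h/2)·k1); k3 = f(s_n + h/2, p_n + (h/2)·k2); k4 = f(s_n + h, p_n + h·k3); p_{n+1} = p_n + (h/6)·(k1 + 2k2 + 2k3 + k4).
s=0.800000, p=-1.130000:
  k1 = f(0.800000, -1.130000) = 0.009040
  k2 = f(0.890000, -1.129186) = 0.010050
  k3 = f(0.890000, -1.129096) = 0.010049
  k4 = f(0.980000, -1.128191) = 0.011056
  p ← -1.130000 + (0.18/6)·(k1 + 2k2 + 2k3 + k4) = -1.128191
p(0.98) ≈ -1.1282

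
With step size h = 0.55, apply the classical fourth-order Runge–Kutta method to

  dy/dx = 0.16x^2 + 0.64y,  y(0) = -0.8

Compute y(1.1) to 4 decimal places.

-1.5319

RK4: k1 = f(x_n, y_n); k2 = f(x_n + h/2, y_n + (h/2)·k1); k3 = f(x_n + h/2, y_n + (h/2)·k2); k4 = f(x_n + h, y_n + h·k3); y_{n+1} = y_n + (h/6)·(k1 + 2k2 + 2k3 + k4).
x=0.000000, y=-0.800000:
  k1 = f(0.000000, -0.800000) = -0.512000
  k2 = f(0.275000, -0.940800) = -0.590012
  k3 = f(0.275000, -0.962253) = -0.603742
  k4 = f(0.550000, -1.132058) = -0.676117
  y ← -0.800000 + (0.55/6)·(k1 + 2k2 + 2k3 + k4) = -1.127766
x=0.550000, y=-1.127766:
  k1 = f(0.550000, -1.127766) = -0.673370
  k2 = f(0.825000, -1.312942) = -0.731383
  k3 = f(0.825000, -1.328896) = -0.741593
  k4 = f(1.100000, -1.535642) = -0.789211
  y ← -1.127766 + (0.55/6)·(k1 + 2k2 + 2k3 + k4) = -1.531881
y(1.1) ≈ -1.5319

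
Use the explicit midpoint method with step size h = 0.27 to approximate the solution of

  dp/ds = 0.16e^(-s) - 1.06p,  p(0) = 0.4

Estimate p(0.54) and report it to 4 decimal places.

Midpoint: k1 = f(s_n, p_n); k2 = f(s_n + h/2, p_n + (h/2)·k1); p_{n+1} = p_n + h·k2.
s=0.000000, p=0.400000:
  k1 = f(0.000000, 0.400000) = -0.264000
  k2 = f(0.135000, 0.364360) = -0.246427
  p ← 0.400000 + 0.27·(-0.246427) = 0.333465
s=0.270000, p=0.333465:
  k1 = f(0.270000, 0.333465) = -0.231332
  k2 = f(0.405000, 0.302235) = -0.213653
  p ← 0.333465 + 0.27·(-0.213653) = 0.275778
p(0.54) ≈ 0.2758

0.2758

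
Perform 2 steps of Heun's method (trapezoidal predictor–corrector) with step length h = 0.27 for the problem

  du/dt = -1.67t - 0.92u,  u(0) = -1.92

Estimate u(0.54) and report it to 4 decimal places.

Heun: k1 = f(t_n, u_n); k2 = f(t_n + h, u_n + h·k1); u_{n+1} = u_n + (h/2)·(k1 + k2).
t=0.000000, u=-1.920000:
  k1 = f(0.000000, -1.920000) = 1.766400
  k2 = f(0.270000, -1.443072) = 0.876726
  u ← -1.920000 + (0.27/2)·(1.766400 + 0.876726) = -1.563178
t=0.270000, u=-1.563178:
  k1 = f(0.270000, -1.563178) = 0.987224
  k2 = f(0.540000, -1.296628) = 0.291097
  u ← -1.563178 + (0.27/2)·(0.987224 + 0.291097) = -1.390605
u(0.54) ≈ -1.3906

-1.3906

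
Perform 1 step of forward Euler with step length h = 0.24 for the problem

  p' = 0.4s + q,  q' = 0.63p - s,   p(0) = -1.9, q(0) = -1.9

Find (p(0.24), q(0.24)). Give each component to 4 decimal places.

-2.3560, -2.1873

Euler on (p,q): p_{n+1} = p_n + h·p', q_{n+1} = q_n + h·q'.
0.000000: (-1.900000, -1.900000); f=(-1.900000, -1.197000) → (-2.356000, -2.187280)
(p(0.24), q(0.24)) ≈ (-2.3560, -2.1873)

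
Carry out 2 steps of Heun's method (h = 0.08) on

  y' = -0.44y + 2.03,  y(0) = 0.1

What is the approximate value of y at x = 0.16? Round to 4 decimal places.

Heun: k1 = f(x_n, y_n); k2 = f(x_n + h, y_n + h·k1); y_{n+1} = y_n + (h/2)·(k1 + k2).
x=0.000000, y=0.100000:
  k1 = f(0.000000, 0.100000) = 1.986000
  k2 = f(0.080000, 0.258880) = 1.916093
  y ← 0.100000 + (0.08/2)·(1.986000 + 1.916093) = 0.256084
x=0.080000, y=0.256084:
  k1 = f(0.080000, 0.256084) = 1.917323
  k2 = f(0.160000, 0.409470) = 1.849833
  y ← 0.256084 + (0.08/2)·(1.917323 + 1.849833) = 0.406770
y(0.16) ≈ 0.4068

0.4068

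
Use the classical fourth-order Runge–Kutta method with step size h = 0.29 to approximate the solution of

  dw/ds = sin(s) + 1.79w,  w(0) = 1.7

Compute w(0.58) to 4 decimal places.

RK4: k1 = f(s_n, w_n); k2 = f(s_n + h/2, w_n + (h/2)·k1); k3 = f(s_n + h/2, w_n + (h/2)·k2); k4 = f(s_n + h, w_n + h·k3); w_{n+1} = w_n + (h/6)·(k1 + 2k2 + 2k3 + k4).
s=0.000000, w=1.700000:
  k1 = f(0.000000, 1.700000) = 3.043000
  k2 = f(0.145000, 2.141235) = 3.977303
  k3 = f(0.145000, 2.276709) = 4.219801
  k4 = f(0.290000, 2.923742) = 5.519451
  w ← 1.700000 + (0.29/6)·(k1 + 2k2 + 2k3 + k4) = 2.906239
s=0.290000, w=2.906239:
  k1 = f(0.290000, 2.906239) = 5.488119
  k2 = f(0.435000, 3.702016) = 7.048019
  k3 = f(0.435000, 3.928201) = 7.452891
  k4 = f(0.580000, 5.067577) = 9.618987
  w ← 2.906239 + (0.29/6)·(k1 + 2k2 + 2k3 + k4) = 5.038170
w(0.58) ≈ 5.0382

5.0382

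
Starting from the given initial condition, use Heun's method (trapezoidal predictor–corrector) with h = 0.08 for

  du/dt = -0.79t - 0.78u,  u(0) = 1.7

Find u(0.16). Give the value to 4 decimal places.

Heun: k1 = f(t_n, u_n); k2 = f(t_n + h, u_n + h·k1); u_{n+1} = u_n + (h/2)·(k1 + k2).
t=0.000000, u=1.700000:
  k1 = f(0.000000, 1.700000) = -1.326000
  k2 = f(0.080000, 1.593920) = -1.306458
  u ← 1.700000 + (0.08/2)·(-1.326000 + (-1.306458)) = 1.594702
t=0.080000, u=1.594702:
  k1 = f(0.080000, 1.594702) = -1.307067
  k2 = f(0.160000, 1.490136) = -1.288706
  u ← 1.594702 + (0.08/2)·(-1.307067 + (-1.288706)) = 1.490871
u(0.16) ≈ 1.4909

1.4909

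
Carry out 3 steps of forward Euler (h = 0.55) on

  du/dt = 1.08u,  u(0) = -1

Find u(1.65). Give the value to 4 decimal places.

Euler: u_{n+1} = u_n + h·f(t_n, u_n).
t=0.000000, u=-1.000000: f=-1.080000 → u ← -1.000000 + 0.55·(-1.080000) = -1.594000
t=0.550000, u=-1.594000: f=-1.721520 → u ← -1.594000 + 0.55·(-1.721520) = -2.540836
t=1.100000, u=-2.540836: f=-2.744103 → u ← -2.540836 + 0.55·(-2.744103) = -4.050093
u(1.65) ≈ -4.0501

-4.0501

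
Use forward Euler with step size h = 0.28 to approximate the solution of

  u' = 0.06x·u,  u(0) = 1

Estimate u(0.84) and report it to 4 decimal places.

1.0142

Euler: u_{n+1} = u_n + h·f(x_n, u_n).
x=0.000000, u=1.000000: f=0.000000 → u ← 1.000000 + 0.28·0.000000 = 1.000000
x=0.280000, u=1.000000: f=0.016800 → u ← 1.000000 + 0.28·0.016800 = 1.004704
x=0.560000, u=1.004704: f=0.033758 → u ← 1.004704 + 0.28·0.033758 = 1.014156
u(0.84) ≈ 1.0142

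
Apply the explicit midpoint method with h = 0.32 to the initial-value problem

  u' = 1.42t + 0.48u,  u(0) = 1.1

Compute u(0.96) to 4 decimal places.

2.4929

Midpoint: k1 = f(t_n, u_n); k2 = f(t_n + h/2, u_n + (h/2)·k1); u_{n+1} = u_n + h·k2.
t=0.000000, u=1.100000:
  k1 = f(0.000000, 1.100000) = 0.528000
  k2 = f(0.160000, 1.184480) = 0.795750
  u ← 1.100000 + 0.32·0.795750 = 1.354640
t=0.320000, u=1.354640:
  k1 = f(0.320000, 1.354640) = 1.104627
  k2 = f(0.480000, 1.531380) = 1.416663
  u ← 1.354640 + 0.32·1.416663 = 1.807972
t=0.640000, u=1.807972:
  k1 = f(0.640000, 1.807972) = 1.776627
  k2 = f(0.800000, 2.092232) = 2.140272
  u ← 1.807972 + 0.32·2.140272 = 2.492859
u(0.96) ≈ 2.4929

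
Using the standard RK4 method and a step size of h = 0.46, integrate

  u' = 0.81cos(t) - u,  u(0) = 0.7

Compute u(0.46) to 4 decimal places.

RK4: k1 = f(t_n, u_n); k2 = f(t_n + h/2, u_n + (h/2)·k1); k3 = f(t_n + h/2, u_n + (h/2)·k2); k4 = f(t_n + h, u_n + h·k3); u_{n+1} = u_n + (h/6)·(k1 + 2k2 + 2k3 + k4).
t=0.000000, u=0.700000:
  k1 = f(0.000000, 0.700000) = 0.110000
  k2 = f(0.230000, 0.725300) = 0.063370
  k3 = f(0.230000, 0.714575) = 0.074095
  k4 = f(0.460000, 0.734084) = -0.008281
  u ← 0.700000 + (0.46/6)·(k1 + 2k2 + 2k3 + k4) = 0.728876
u(0.46) ≈ 0.7289

0.7289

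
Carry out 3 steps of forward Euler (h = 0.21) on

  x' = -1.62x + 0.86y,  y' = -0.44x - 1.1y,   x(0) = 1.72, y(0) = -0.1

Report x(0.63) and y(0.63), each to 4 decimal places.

Euler on (x,y): x_{n+1} = x_n + h·x', y_{n+1} = y_n + h·y'.
0.000000: (1.720000, -0.100000); f=(-2.872400, -0.646800) → (1.116796, -0.235828)
0.210000: (1.116796, -0.235828); f=(-2.012022, -0.231979) → (0.694271, -0.284544)
0.420000: (0.694271, -0.284544); f=(-1.369427, 0.007519) → (0.406692, -0.282965)
(x(0.63), y(0.63)) ≈ (0.4067, -0.2830)

0.4067, -0.2830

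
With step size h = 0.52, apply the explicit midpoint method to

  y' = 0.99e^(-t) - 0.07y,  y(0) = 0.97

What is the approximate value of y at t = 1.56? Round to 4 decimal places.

Midpoint: k1 = f(t_n, y_n); k2 = f(t_n + h/2, y_n + (h/2)·k1); y_{n+1} = y_n + h·k2.
t=0.000000, y=0.970000:
  k1 = f(0.000000, 0.970000) = 0.922100
  k2 = f(0.260000, 1.209746) = 0.678659
  y ← 0.970000 + 0.52·0.678659 = 1.322903
t=0.520000, y=1.322903:
  k1 = f(0.520000, 1.322903) = 0.495972
  k2 = f(0.780000, 1.451855) = 0.352192
  y ← 1.322903 + 0.52·0.352192 = 1.506042
t=1.040000, y=1.506042:
  k1 = f(1.040000, 1.506042) = 0.244497
  k2 = f(1.300000, 1.569612) = 0.159934
  y ← 1.506042 + 0.52·0.159934 = 1.589208
y(1.56) ≈ 1.5892

1.5892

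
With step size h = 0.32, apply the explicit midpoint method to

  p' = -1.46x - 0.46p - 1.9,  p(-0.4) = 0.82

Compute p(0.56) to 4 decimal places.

Midpoint: k1 = f(x_n, p_n); k2 = f(x_n + h/2, p_n + (h/2)·k1); p_{n+1} = p_n + h·k2.
x=-0.400000, p=0.820000:
  k1 = f(-0.400000, 0.820000) = -1.693200
  k2 = f(-0.240000, 0.549088) = -1.802180
  p ← 0.820000 + 0.32·(-1.802180) = 0.243302
x=-0.080000, p=0.243302:
  k1 = f(-0.080000, 0.243302) = -1.895119
  k2 = f(0.080000, -0.059917) = -1.989238
  p ← 0.243302 + 0.32·(-1.989238) = -0.393254
x=0.240000, p=-0.393254:
  k1 = f(0.240000, -0.393254) = -2.069503
  k2 = f(0.400000, -0.724375) = -2.150788
  p ← -0.393254 + 0.32·(-2.150788) = -1.081506
p(0.56) ≈ -1.0815

-1.0815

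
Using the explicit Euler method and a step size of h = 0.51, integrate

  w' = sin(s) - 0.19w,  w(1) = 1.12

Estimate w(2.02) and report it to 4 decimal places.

1.8101

Euler: w_{n+1} = w_n + h·f(s_n, w_n).
s=1.000000, w=1.120000: f=0.628671 → w ← 1.120000 + 0.51·0.628671 = 1.440622
s=1.510000, w=1.440622: f=0.724434 → w ← 1.440622 + 0.51·0.724434 = 1.810084
w(2.02) ≈ 1.8101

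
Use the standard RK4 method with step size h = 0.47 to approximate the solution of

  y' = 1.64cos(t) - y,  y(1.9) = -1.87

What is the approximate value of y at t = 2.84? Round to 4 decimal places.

RK4: k1 = f(t_n, y_n); k2 = f(t_n + h/2, y_n + (h/2)·k1); k3 = f(t_n + h/2, y_n + (h/2)·k2); k4 = f(t_n + h, y_n + h·k3); y_{n+1} = y_n + (h/6)·(k1 + 2k2 + 2k3 + k4).
t=1.900000, y=-1.870000:
  k1 = f(1.900000, -1.870000) = 1.339805
  k2 = f(2.135000, -1.555146) = 0.678167
  k3 = f(2.135000, -1.710631) = 0.833652
  k4 = f(2.370000, -1.478184) = 0.302630
  y ← -1.870000 + (0.47/6)·(k1 + 2k2 + 2k3 + k4) = -1.504491
t=2.370000, y=-1.504491:
  k1 = f(2.370000, -1.504491) = 0.328937
  k2 = f(2.605000, -1.427191) = 0.017684
  k3 = f(2.605000, -1.500335) = 0.090828
  k4 = f(2.840000, -1.461802) = -0.104176
  y ← -1.504491 + (0.47/6)·(k1 + 2k2 + 2k3 + k4) = -1.469884
y(2.84) ≈ -1.4699

-1.4699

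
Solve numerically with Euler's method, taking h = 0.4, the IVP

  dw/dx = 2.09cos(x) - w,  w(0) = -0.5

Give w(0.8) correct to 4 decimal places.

1.0916

Euler: w_{n+1} = w_n + h·f(x_n, w_n).
x=0.000000, w=-0.500000: f=2.590000 → w ← -0.500000 + 0.4·2.590000 = 0.536000
x=0.400000, w=0.536000: f=1.389017 → w ← 0.536000 + 0.4·1.389017 = 1.091607
w(0.8) ≈ 1.0916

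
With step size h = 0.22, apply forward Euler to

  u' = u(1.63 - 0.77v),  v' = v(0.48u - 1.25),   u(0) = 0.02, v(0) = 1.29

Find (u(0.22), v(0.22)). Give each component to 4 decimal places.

Euler on (u,v): u_{n+1} = u_n + h·u', v_{n+1} = v_n + h·v'.
0.000000: (0.020000, 1.290000); f=(0.012734, -1.600116) → (0.022801, 0.937974)
(u(0.22), v(0.22)) ≈ (0.0228, 0.9380)

0.0228, 0.9380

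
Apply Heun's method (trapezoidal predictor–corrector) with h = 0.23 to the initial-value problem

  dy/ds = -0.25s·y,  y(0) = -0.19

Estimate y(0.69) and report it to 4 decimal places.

-0.1790

Heun: k1 = f(s_n, y_n); k2 = f(s_n + h, y_n + h·k1); y_{n+1} = y_n + (h/2)·(k1 + k2).
s=0.000000, y=-0.190000:
  k1 = f(0.000000, -0.190000) = 0.000000
  k2 = f(0.230000, -0.190000) = 0.010925
  y ← -0.190000 + (0.23/2)·(0.000000 + 0.010925) = -0.188744
s=0.230000, y=-0.188744:
  k1 = f(0.230000, -0.188744) = 0.010853
  k2 = f(0.460000, -0.186247) = 0.021418
  y ← -0.188744 + (0.23/2)·(0.010853 + 0.021418) = -0.185032
s=0.460000, y=-0.185032:
  k1 = f(0.460000, -0.185032) = 0.021279
  k2 = f(0.690000, -0.180138) = 0.031074
  y ← -0.185032 + (0.23/2)·(0.021279 + 0.031074) = -0.179012
y(0.69) ≈ -0.1790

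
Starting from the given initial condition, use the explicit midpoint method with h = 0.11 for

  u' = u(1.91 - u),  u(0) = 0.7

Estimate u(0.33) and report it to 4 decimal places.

Midpoint: k1 = f(s_n, u_n); k2 = f(s_n + h/2, u_n + (h/2)·k1); u_{n+1} = u_n + h·k2.
s=0.000000, u=0.700000:
  k1 = f(0.000000, 0.700000) = 0.847000
  k2 = f(0.055000, 0.746585) = 0.868588
  u ← 0.700000 + 0.11·0.868588 = 0.795545
s=0.110000, u=0.795545:
  k1 = f(0.110000, 0.795545) = 0.886599
  k2 = f(0.165000, 0.844308) = 0.899772
  u ← 0.795545 + 0.11·0.899772 = 0.894520
s=0.220000, u=0.894520:
  k1 = f(0.220000, 0.894520) = 0.908367
  k2 = f(0.275000, 0.944480) = 0.911914
  u ← 0.894520 + 0.11·0.911914 = 0.994830
u(0.33) ≈ 0.9948

0.9948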